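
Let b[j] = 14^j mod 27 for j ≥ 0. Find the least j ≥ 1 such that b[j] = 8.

b[0] = 1, b[1] = 14, b[2] = 7, b[3] = 17, b[4] = 22, b[5] = 11, b[6] = 19, b[7] = 23, b[8] = 25, b[9] = 26, b[10] = 13, b[11] = 20, b[12] = 10, b[13] = 5, b[14] = 16, b[15] = 8, b[16] = 4, b[17] = 2, b[18] = 1.
Since b[18] = b[0] = 1, the sequence is periodic with period 18.
The value 8 first appears (with j ≥ 1) at b[15].

15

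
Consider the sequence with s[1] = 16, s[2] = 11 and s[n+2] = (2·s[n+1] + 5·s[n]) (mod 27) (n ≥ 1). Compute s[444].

Computing terms: s[1] = 16; s[2] = 11; s[3] = 21; s[4] = 16; s[5] = 2; s[6] = 3; s[7] = 16; s[8] = 20; s[9] = 12; s[10] = 16; s[11] = 11.
Since (s[10], s[11]) = (s[1], s[2]) = (16, 11) (two consecutive terms determine the rest), the sequence is periodic with period 9.
So s[444] = s[1 + ((444-1) mod 9)] = s[3] = 21.

21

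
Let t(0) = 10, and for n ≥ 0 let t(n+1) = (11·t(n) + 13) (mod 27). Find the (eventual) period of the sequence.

18

Listing terms: t(0) = 10; t(1) = 15; t(2) = 16; t(3) = 0; t(4) = 13; t(5) = 21; t(6) = 1; t(7) = 24; t(8) = 7; t(9) = 9; t(10) = 4; t(11) = 3; t(12) = 19; t(13) = 6; t(14) = 25; t(15) = 18; t(16) = 22; t(17) = 12; t(18) = 10.
The sequence repeats with period 18.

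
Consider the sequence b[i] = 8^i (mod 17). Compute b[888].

1

We have b[0] = 1; b[1] = 8; b[2] = 13; b[3] = 2; b[4] = 16; b[5] = 9; b[6] = 4; b[7] = 15; b[8] = 1.
The sequence repeats with period 8.
(888 - 0) mod 8 = 0, so b[888] = b[0] = 1.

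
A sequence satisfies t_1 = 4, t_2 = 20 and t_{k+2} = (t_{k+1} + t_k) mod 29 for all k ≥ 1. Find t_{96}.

28

t_1 = 4; t_2 = 20; t_3 = 24; t_4 = 15; t_5 = 10; t_6 = 25; t_7 = 6; t_8 = 2; t_9 = 8; t_{10} = 10; t_{11} = 18; t_{12} = 28; t_{13} = 17; t_{14} = 16; t_{15} = 4; t_{16} = 20.
The sequence repeats with period 14.
So t_{96} = t_{1 + ((96-1) mod 14)} = t_{12} = 28.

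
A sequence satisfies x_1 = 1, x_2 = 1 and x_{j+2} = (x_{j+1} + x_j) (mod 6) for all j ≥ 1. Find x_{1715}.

x_1 = 1, x_2 = 1, x_3 = 2, x_4 = 3, x_5 = 5, x_6 = 2, x_7 = 1, x_8 = 3, x_9 = 4, x_{10} = 1, x_{11} = 5, x_{12} = 0, x_{13} = 5, x_{14} = 5, x_{15} = 4, x_{16} = 3, x_{17} = 1, x_{18} = 4, x_{19} = 5, x_{20} = 3, x_{21} = 2, x_{22} = 5, x_{23} = 1, x_{24} = 0, x_{25} = 1, x_{26} = 1.
The sequence repeats with period 24.
(1715 - 1) mod 24 = 10, so x_{1715} = x_{11} = 5.

5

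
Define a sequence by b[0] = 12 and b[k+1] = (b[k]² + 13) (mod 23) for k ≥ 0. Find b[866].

Listing terms: b[0] = 12,  b[1] = 19,  b[2] = 6,  b[3] = 3,  b[4] = 22,  b[5] = 14,  b[6] = 2,  b[7] = 17,  b[8] = 3.
Since b[8] = b[3] = 3, the sequence is eventually periodic: after a pre-period of length 3 it cycles with period 5.
For k ≥ 3, b[k] depends only on (k - 3) mod 5. (866 - 3) mod 5 = 3, so b[866] = b[6] = 2.

2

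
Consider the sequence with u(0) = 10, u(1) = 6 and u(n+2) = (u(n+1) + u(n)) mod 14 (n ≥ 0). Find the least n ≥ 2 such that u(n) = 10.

Listing terms: u(0) = 10, u(1) = 6, u(2) = 2, u(3) = 8, u(4) = 10, u(5) = 4, u(6) = 0, u(7) = 4, u(8) = 4, u(9) = 8, u(10) = 12, u(11) = 6, u(12) = 4, u(13) = 10, u(14) = 0, u(15) = 10, u(16) = 10, u(17) = 6.
The sequence repeats with period 16.
The value 10 first appears (with n ≥ 2) at u(4).

4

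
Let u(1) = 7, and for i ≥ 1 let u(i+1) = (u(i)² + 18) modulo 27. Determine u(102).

4

Computing terms: u(1) = 7; u(2) = 13; u(3) = 25; u(4) = 22; u(5) = 16; u(6) = 4; u(7) = 7.
Since u(7) = u(1) = 7, the sequence is periodic with period 6.
(102 - 1) mod 6 = 5, so u(102) = u(6) = 4.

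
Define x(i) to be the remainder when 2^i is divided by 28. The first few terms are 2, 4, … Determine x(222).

Listing terms: x(1) = 2; x(2) = 4; x(3) = 8; x(4) = 16; x(5) = 4.
Since x(5) = x(2) = 4, the sequence is eventually periodic: after a pre-period of length 1 it cycles with period 3.
For i ≥ 2, x(i) depends only on (i - 2) mod 3. (222 - 2) mod 3 = 1, so x(222) = x(3) = 8.

8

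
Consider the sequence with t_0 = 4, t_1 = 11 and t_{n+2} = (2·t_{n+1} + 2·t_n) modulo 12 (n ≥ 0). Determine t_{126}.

4

We have t_0 = 4,  t_1 = 11,  t_2 = 6,  t_3 = 10,  t_4 = 8,  t_5 = 0,  t_6 = 4,  t_7 = 8,  t_8 = 0.
Since (t_7, t_8) = (t_4, t_5) = (8, 0) (two consecutive terms determine the rest), the sequence is eventually periodic: after a pre-period of length 4 it cycles with period 3.
For n ≥ 4, t_n depends only on (n - 4) mod 3. (126 - 4) mod 3 = 2, so t_{126} = t_6 = 4.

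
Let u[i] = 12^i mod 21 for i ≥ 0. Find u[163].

Computing terms: u[0] = 1,  u[1] = 12,  u[2] = 18,  u[3] = 6,  u[4] = 9,  u[5] = 3,  u[6] = 15,  u[7] = 12.
Since u[7] = u[1] = 12, the sequence is eventually periodic: after a pre-period of length 1 it cycles with period 6.
For i ≥ 1, u[i] depends only on (i - 1) mod 6. (163 - 1) mod 6 = 0, so u[163] = u[1] = 12.

12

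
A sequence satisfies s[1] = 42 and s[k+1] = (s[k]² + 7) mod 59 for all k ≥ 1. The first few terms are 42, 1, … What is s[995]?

s[1] = 42,  s[2] = 1,  s[3] = 8,  s[4] = 12,  s[5] = 33,  s[6] = 34,  s[7] = 42.
The sequence repeats with period 6.
So s[995] = s[1 + ((995-1) mod 6)] = s[5] = 33.

33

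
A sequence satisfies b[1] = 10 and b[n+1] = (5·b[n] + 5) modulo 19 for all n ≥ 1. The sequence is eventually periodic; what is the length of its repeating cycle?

Computing terms: b[1] = 10; b[2] = 17; b[3] = 14; b[4] = 18; b[5] = 0; b[6] = 5; b[7] = 11; b[8] = 3; b[9] = 1; b[10] = 10.
Since b[10] = b[1] = 10, the sequence is periodic with period 9.

9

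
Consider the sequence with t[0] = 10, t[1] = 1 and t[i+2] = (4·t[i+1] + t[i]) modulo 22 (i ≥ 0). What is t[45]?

We have t[0] = 10; t[1] = 1; t[2] = 14; t[3] = 13; t[4] = 0; t[5] = 13; t[6] = 8; t[7] = 1; t[8] = 12; t[9] = 5; t[10] = 10; t[11] = 1.
Since (t[10], t[11]) = (t[0], t[1]) = (10, 1) (two consecutive terms determine the rest), the sequence is periodic with period 10.
(45 - 0) mod 10 = 5, so t[45] = t[5] = 13.

13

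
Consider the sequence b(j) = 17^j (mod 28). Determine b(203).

Computing terms: b(1) = 17, b(2) = 9, b(3) = 13, b(4) = 25, b(5) = 5, b(6) = 1, b(7) = 17.
The sequence repeats with period 6.
So b(203) = b(1 + ((203-1) mod 6)) = b(5) = 5.

5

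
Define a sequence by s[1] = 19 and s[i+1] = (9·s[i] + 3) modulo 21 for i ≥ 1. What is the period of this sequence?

3

Listing terms: s[1] = 19; s[2] = 6; s[3] = 15; s[4] = 12; s[5] = 6.
Since s[5] = s[2] = 6, the sequence is eventually periodic: after a pre-period of length 1 it cycles with period 3.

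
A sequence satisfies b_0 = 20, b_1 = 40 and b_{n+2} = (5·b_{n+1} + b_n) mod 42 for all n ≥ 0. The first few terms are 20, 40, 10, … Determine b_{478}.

26

We have b_0 = 20, b_1 = 40, b_2 = 10, b_3 = 6, b_4 = 40, b_5 = 38, b_6 = 20, b_7 = 12, b_8 = 38, b_9 = 34, b_{10} = 40, b_{11} = 24, b_{12} = 34, b_{13} = 26, b_{14} = 38, b_{15} = 6, b_{16} = 26, b_{17} = 10, b_{18} = 34, b_{19} = 12, b_{20} = 10, b_{21} = 20, b_{22} = 26, b_{23} = 24, b_{24} = 20, b_{25} = 40.
The sequence repeats with period 24.
So b_{478} = b_{0 + ((478-0) mod 24)} = b_{22} = 26.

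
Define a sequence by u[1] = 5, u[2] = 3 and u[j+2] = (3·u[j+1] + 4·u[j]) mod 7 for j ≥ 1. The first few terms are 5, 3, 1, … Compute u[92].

Listing terms: u[1] = 5,  u[2] = 3,  u[3] = 1,  u[4] = 1,  u[5] = 0,  u[6] = 4,  u[7] = 5,  u[8] = 3.
Since (u[7], u[8]) = (u[1], u[2]) = (5, 3) (two consecutive terms determine the rest), the sequence is periodic with period 6.
So u[92] = u[1 + ((92-1) mod 6)] = u[2] = 3.

3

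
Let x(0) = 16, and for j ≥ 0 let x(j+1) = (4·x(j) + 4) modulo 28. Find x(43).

12

x(0) = 16, x(1) = 12, x(2) = 24, x(3) = 16.
Since x(3) = x(0) = 16, the sequence is periodic with period 3.
(43 - 0) mod 3 = 1, so x(43) = x(1) = 12.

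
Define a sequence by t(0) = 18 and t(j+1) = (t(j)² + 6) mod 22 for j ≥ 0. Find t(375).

18

t(0) = 18, t(1) = 0, t(2) = 6, t(3) = 20, t(4) = 10, t(5) = 18.
The sequence repeats with period 5.
So t(375) = t(0 + ((375-0) mod 5)) = t(0) = 18.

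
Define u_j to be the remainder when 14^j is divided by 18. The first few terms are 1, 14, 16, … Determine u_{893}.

2

We have u_0 = 1; u_1 = 14; u_2 = 16; u_3 = 8; u_4 = 4; u_5 = 2; u_6 = 10; u_7 = 14.
Since u_7 = u_1 = 14, the sequence is eventually periodic: after a pre-period of length 1 it cycles with period 6.
For j ≥ 1, u_j depends only on (j - 1) mod 6. (893 - 1) mod 6 = 4, so u_{893} = u_5 = 2.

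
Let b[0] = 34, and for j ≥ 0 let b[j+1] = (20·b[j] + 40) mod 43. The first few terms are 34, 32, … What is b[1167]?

Computing terms: b[0] = 34; b[1] = 32; b[2] = 35; b[3] = 9; b[4] = 5; b[5] = 11; b[6] = 2; b[7] = 37; b[8] = 6; b[9] = 31; b[10] = 15; b[11] = 39; b[12] = 3; b[13] = 14; b[14] = 19; b[15] = 33; b[16] = 12; b[17] = 22; b[18] = 7; b[19] = 8; b[20] = 28; b[21] = 41; b[22] = 0; b[23] = 40; b[24] = 23; b[25] = 27; b[26] = 21; b[27] = 30; b[28] = 38; b[29] = 26; b[30] = 1; b[31] = 17; b[32] = 36; b[33] = 29; b[34] = 18; b[35] = 13; b[36] = 42; b[37] = 20; b[38] = 10; b[39] = 25; b[40] = 24; b[41] = 4; b[42] = 34.
Since b[42] = b[0] = 34, the sequence is periodic with period 42.
So b[1167] = b[0 + ((1167-0) mod 42)] = b[33] = 29.

29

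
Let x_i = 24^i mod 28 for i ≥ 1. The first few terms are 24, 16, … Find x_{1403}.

12

x_1 = 24; x_2 = 16; x_3 = 20; x_4 = 4; x_5 = 12; x_6 = 8; x_7 = 24.
Since x_7 = x_1 = 24, the sequence is periodic with period 6.
So x_{1403} = x_{1 + ((1403-1) mod 6)} = x_5 = 12.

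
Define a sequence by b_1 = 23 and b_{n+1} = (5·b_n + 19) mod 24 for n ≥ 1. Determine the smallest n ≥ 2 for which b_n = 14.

Listing terms: b_1 = 23,  b_2 = 14,  b_3 = 17,  b_4 = 8,  b_5 = 11,  b_6 = 2,  b_7 = 5,  b_8 = 20,  b_9 = 23.
Since b_9 = b_1 = 23, the sequence is periodic with period 8.
The value 14 first appears (with n ≥ 2) at b_2.

2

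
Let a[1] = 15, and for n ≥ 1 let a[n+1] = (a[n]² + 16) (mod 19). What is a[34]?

3

We have a[1] = 15; a[2] = 13; a[3] = 14; a[4] = 3; a[5] = 6; a[6] = 14.
Since a[6] = a[3] = 14, the sequence is eventually periodic: after a pre-period of length 2 it cycles with period 3.
For n ≥ 3, a[n] depends only on (n - 3) mod 3. (34 - 3) mod 3 = 1, so a[34] = a[4] = 3.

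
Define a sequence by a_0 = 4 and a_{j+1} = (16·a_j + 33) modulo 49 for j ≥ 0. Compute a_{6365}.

Listing terms: a_0 = 4,  a_1 = 48,  a_2 = 17,  a_3 = 11,  a_4 = 13,  a_5 = 45,  a_6 = 18,  a_7 = 27,  a_8 = 24,  a_9 = 25,  a_{10} = 41,  a_{11} = 3,  a_{12} = 32,  a_{13} = 6,  a_{14} = 31,  a_{15} = 39,  a_{16} = 20,  a_{17} = 10,  a_{18} = 46,  a_{19} = 34,  a_{20} = 38,  a_{21} = 4.
The sequence repeats with period 21.
(6365 - 0) mod 21 = 2, so a_{6365} = a_2 = 17.

17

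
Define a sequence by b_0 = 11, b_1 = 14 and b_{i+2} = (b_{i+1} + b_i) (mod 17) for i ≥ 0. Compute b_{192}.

Computing terms: b_0 = 11,  b_1 = 14,  b_2 = 8,  b_3 = 5,  b_4 = 13,  b_5 = 1,  b_6 = 14,  b_7 = 15,  b_8 = 12,  b_9 = 10,  b_{10} = 5,  b_{11} = 15,  b_{12} = 3,  b_{13} = 1,  b_{14} = 4,  b_{15} = 5,  b_{16} = 9,  b_{17} = 14,  b_{18} = 6,  b_{19} = 3,  b_{20} = 9,  b_{21} = 12,  b_{22} = 4,  b_{23} = 16,  b_{24} = 3,  b_{25} = 2,  b_{26} = 5,  b_{27} = 7,  b_{28} = 12,  b_{29} = 2,  b_{30} = 14,  b_{31} = 16,  b_{32} = 13,  b_{33} = 12,  b_{34} = 8,  b_{35} = 3,  b_{36} = 11,  b_{37} = 14.
The sequence repeats with period 36.
(192 - 0) mod 36 = 12, so b_{192} = b_{12} = 3.

3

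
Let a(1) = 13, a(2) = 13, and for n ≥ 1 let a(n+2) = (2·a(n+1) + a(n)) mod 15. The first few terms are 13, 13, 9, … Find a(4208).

2

Computing terms: a(1) = 13, a(2) = 13, a(3) = 9, a(4) = 1, a(5) = 11, a(6) = 8, a(7) = 12, a(8) = 2, a(9) = 1, a(10) = 4, a(11) = 9, a(12) = 7, a(13) = 8, a(14) = 8, a(15) = 9, a(16) = 11, a(17) = 1, a(18) = 13, a(19) = 12, a(20) = 7, a(21) = 11, a(22) = 14, a(23) = 9, a(24) = 2, a(25) = 13, a(26) = 13.
The sequence repeats with period 24.
(4208 - 1) mod 24 = 7, so a(4208) = a(8) = 2.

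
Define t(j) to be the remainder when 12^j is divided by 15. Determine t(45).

12

t(0) = 1, t(1) = 12, t(2) = 9, t(3) = 3, t(4) = 6, t(5) = 12.
Since t(5) = t(1) = 12, the sequence is eventually periodic: after a pre-period of length 1 it cycles with period 4.
For j ≥ 1, t(j) depends only on (j - 1) mod 4. (45 - 1) mod 4 = 0, so t(45) = t(1) = 12.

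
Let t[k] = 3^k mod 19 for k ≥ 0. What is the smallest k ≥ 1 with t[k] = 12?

Computing terms: t[0] = 1, t[1] = 3, t[2] = 9, t[3] = 8, t[4] = 5, t[5] = 15, t[6] = 7, t[7] = 2, t[8] = 6, t[9] = 18, t[10] = 16, t[11] = 10, t[12] = 11, t[13] = 14, t[14] = 4, t[15] = 12, t[16] = 17, t[17] = 13, t[18] = 1.
The sequence repeats with period 18.
The value 12 first appears (with k ≥ 1) at t[15].

15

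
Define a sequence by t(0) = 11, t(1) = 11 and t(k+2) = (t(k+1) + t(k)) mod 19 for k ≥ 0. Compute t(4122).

Computing terms: t(0) = 11,  t(1) = 11,  t(2) = 3,  t(3) = 14,  t(4) = 17,  t(5) = 12,  t(6) = 10,  t(7) = 3,  t(8) = 13,  t(9) = 16,  t(10) = 10,  t(11) = 7,  t(12) = 17,  t(13) = 5,  t(14) = 3,  t(15) = 8,  t(16) = 11,  t(17) = 0,  t(18) = 11,  t(19) = 11.
The sequence repeats with period 18.
So t(4122) = t(0 + ((4122-0) mod 18)) = t(0) = 11.

11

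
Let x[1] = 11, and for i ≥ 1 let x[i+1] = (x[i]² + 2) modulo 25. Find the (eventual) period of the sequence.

8

Listing terms: x[1] = 11,  x[2] = 23,  x[3] = 6,  x[4] = 13,  x[5] = 21,  x[6] = 18,  x[7] = 1,  x[8] = 3,  x[9] = 11.
The sequence repeats with period 8.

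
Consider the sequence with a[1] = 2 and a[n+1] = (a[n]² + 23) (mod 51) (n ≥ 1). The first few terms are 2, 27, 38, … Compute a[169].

Computing terms: a[1] = 2,  a[2] = 27,  a[3] = 38,  a[4] = 39,  a[5] = 14,  a[6] = 15,  a[7] = 44,  a[8] = 21,  a[9] = 5,  a[10] = 48,  a[11] = 32,  a[12] = 27.
Since a[12] = a[2] = 27, the sequence is eventually periodic: after a pre-period of length 1 it cycles with period 10.
For n ≥ 2, a[n] depends only on (n - 2) mod 10. (169 - 2) mod 10 = 7, so a[169] = a[9] = 5.

5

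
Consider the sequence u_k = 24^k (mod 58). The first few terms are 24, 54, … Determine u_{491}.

u_1 = 24; u_2 = 54; u_3 = 20; u_4 = 16; u_5 = 36; u_6 = 52; u_7 = 30; u_8 = 24.
Since u_8 = u_1 = 24, the sequence is periodic with period 7.
(491 - 1) mod 7 = 0, so u_{491} = u_1 = 24.

24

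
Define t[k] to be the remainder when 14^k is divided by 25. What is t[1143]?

We have t[0] = 1,  t[1] = 14,  t[2] = 21,  t[3] = 19,  t[4] = 16,  t[5] = 24,  t[6] = 11,  t[7] = 4,  t[8] = 6,  t[9] = 9,  t[10] = 1.
Since t[10] = t[0] = 1, the sequence is periodic with period 10.
So t[1143] = t[0 + ((1143-0) mod 10)] = t[3] = 19.

19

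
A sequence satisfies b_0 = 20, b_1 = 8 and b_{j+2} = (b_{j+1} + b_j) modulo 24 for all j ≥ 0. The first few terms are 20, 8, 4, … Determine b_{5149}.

Computing terms: b_0 = 20; b_1 = 8; b_2 = 4; b_3 = 12; b_4 = 16; b_5 = 4; b_6 = 20; b_7 = 0; b_8 = 20; b_9 = 20; b_{10} = 16; b_{11} = 12; b_{12} = 4; b_{13} = 16; b_{14} = 20; b_{15} = 12; b_{16} = 8; b_{17} = 20; b_{18} = 4; b_{19} = 0; b_{20} = 4; b_{21} = 4; b_{22} = 8; b_{23} = 12; b_{24} = 20; b_{25} = 8.
The sequence repeats with period 24.
(5149 - 0) mod 24 = 13, so b_{5149} = b_{13} = 16.

16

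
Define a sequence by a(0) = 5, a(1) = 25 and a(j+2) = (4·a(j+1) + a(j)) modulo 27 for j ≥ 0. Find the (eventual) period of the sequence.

We have a(0) = 5, a(1) = 25, a(2) = 24, a(3) = 13, a(4) = 22, a(5) = 20, a(6) = 21, a(7) = 23, a(8) = 5, a(9) = 16, a(10) = 15, a(11) = 22, a(12) = 22, a(13) = 2, a(14) = 3, a(15) = 14, a(16) = 5, a(17) = 7, a(18) = 6, a(19) = 4, a(20) = 22, a(21) = 11, a(22) = 12, a(23) = 5, a(24) = 5, a(25) = 25.
The sequence repeats with period 24.

24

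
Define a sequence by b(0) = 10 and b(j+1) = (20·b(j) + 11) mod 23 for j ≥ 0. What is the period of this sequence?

22

Computing terms: b(0) = 10; b(1) = 4; b(2) = 22; b(3) = 14; b(4) = 15; b(5) = 12; b(6) = 21; b(7) = 17; b(8) = 6; b(9) = 16; b(10) = 9; b(11) = 7; b(12) = 13; b(13) = 18; b(14) = 3; b(15) = 2; b(16) = 5; b(17) = 19; b(18) = 0; b(19) = 11; b(20) = 1; b(21) = 8; b(22) = 10.
The sequence repeats with period 22.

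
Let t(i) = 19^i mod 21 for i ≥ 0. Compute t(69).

t(0) = 1; t(1) = 19; t(2) = 4; t(3) = 13; t(4) = 16; t(5) = 10; t(6) = 1.
Since t(6) = t(0) = 1, the sequence is periodic with period 6.
So t(69) = t(0 + ((69-0) mod 6)) = t(3) = 13.

13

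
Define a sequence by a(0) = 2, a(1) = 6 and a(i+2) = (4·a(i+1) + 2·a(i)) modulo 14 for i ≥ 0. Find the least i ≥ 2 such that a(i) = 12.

3

a(0) = 2,  a(1) = 6,  a(2) = 0,  a(3) = 12,  a(4) = 6,  a(5) = 6,  a(6) = 8,  a(7) = 2,  a(8) = 10,  a(9) = 2,  a(10) = 0,  a(11) = 4,  a(12) = 2,  a(13) = 2,  a(14) = 12,  a(15) = 10,  a(16) = 8,  a(17) = 10,  a(18) = 0,  a(19) = 6,  a(20) = 10,  a(21) = 10,  a(22) = 4,  a(23) = 8,  a(24) = 12,  a(25) = 8,  a(26) = 0,  a(27) = 2,  a(28) = 8,  a(29) = 8,  a(30) = 6,  a(31) = 12,  a(32) = 4,  a(33) = 12,  a(34) = 0,  a(35) = 10,  a(36) = 12,  a(37) = 12,  a(38) = 2,  a(39) = 4,  a(40) = 6,  a(41) = 4,  a(42) = 0,  a(43) = 8,  a(44) = 4,  a(45) = 4,  a(46) = 10,  a(47) = 6,  a(48) = 2,  a(49) = 6.
Since (a(48), a(49)) = (a(0), a(1)) = (2, 6) (two consecutive terms determine the rest), the sequence is periodic with period 48.
The value 12 first appears (with i ≥ 2) at a(3).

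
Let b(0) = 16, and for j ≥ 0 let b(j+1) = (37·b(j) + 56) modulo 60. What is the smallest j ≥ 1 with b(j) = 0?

We have b(0) = 16, b(1) = 48, b(2) = 32, b(3) = 40, b(4) = 36, b(5) = 8, b(6) = 52, b(7) = 0, b(8) = 56, b(9) = 28, b(10) = 12, b(11) = 20, b(12) = 16.
Since b(12) = b(0) = 16, the sequence is periodic with period 12.
The value 0 first appears (with j ≥ 1) at b(7).

7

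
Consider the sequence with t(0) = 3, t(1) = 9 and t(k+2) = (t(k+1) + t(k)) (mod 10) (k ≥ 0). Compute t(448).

3

Computing terms: t(0) = 3; t(1) = 9; t(2) = 2; t(3) = 1; t(4) = 3; t(5) = 4; t(6) = 7; t(7) = 1; t(8) = 8; t(9) = 9; t(10) = 7; t(11) = 6; t(12) = 3; t(13) = 9.
The sequence repeats with period 12.
So t(448) = t(0 + ((448-0) mod 12)) = t(4) = 3.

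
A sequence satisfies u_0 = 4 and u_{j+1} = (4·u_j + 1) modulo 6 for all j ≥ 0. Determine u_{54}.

1

u_0 = 4; u_1 = 5; u_2 = 3; u_3 = 1; u_4 = 5.
Since u_4 = u_1 = 5, the sequence is eventually periodic: after a pre-period of length 1 it cycles with period 3.
For j ≥ 1, u_j depends only on (j - 1) mod 3. (54 - 1) mod 3 = 2, so u_{54} = u_3 = 1.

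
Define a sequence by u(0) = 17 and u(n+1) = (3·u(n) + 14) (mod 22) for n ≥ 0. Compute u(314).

Listing terms: u(0) = 17, u(1) = 21, u(2) = 11, u(3) = 3, u(4) = 1, u(5) = 17.
Since u(5) = u(0) = 17, the sequence is periodic with period 5.
So u(314) = u(0 + ((314-0) mod 5)) = u(4) = 1.

1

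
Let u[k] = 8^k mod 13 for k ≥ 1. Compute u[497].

Computing terms: u[1] = 8,  u[2] = 12,  u[3] = 5,  u[4] = 1,  u[5] = 8.
The sequence repeats with period 4.
So u[497] = u[1 + ((497-1) mod 4)] = u[1] = 8.

8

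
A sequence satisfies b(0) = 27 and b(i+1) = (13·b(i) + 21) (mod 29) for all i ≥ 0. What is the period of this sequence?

14

b(0) = 27; b(1) = 24; b(2) = 14; b(3) = 0; b(4) = 21; b(5) = 4; b(6) = 15; b(7) = 13; b(8) = 16; b(9) = 26; b(10) = 11; b(11) = 19; b(12) = 7; b(13) = 25; b(14) = 27.
The sequence repeats with period 14.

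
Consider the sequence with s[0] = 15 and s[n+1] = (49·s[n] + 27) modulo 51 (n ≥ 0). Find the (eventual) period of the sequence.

8

s[0] = 15, s[1] = 48, s[2] = 33, s[3] = 12, s[4] = 3, s[5] = 21, s[6] = 36, s[7] = 6, s[8] = 15.
The sequence repeats with period 8.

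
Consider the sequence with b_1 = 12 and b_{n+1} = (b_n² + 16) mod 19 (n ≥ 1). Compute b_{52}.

6

b_1 = 12; b_2 = 8; b_3 = 4; b_4 = 13; b_5 = 14; b_6 = 3; b_7 = 6; b_8 = 14.
Since b_8 = b_5 = 14, the sequence is eventually periodic: after a pre-period of length 4 it cycles with period 3.
For n ≥ 5, b_n depends only on (n - 5) mod 3. (52 - 5) mod 3 = 2, so b_{52} = b_7 = 6.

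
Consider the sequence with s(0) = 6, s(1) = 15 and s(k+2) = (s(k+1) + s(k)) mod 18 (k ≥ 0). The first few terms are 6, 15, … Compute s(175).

Computing terms: s(0) = 6; s(1) = 15; s(2) = 3; s(3) = 0; s(4) = 3; s(5) = 3; s(6) = 6; s(7) = 9; s(8) = 15; s(9) = 6; s(10) = 3; s(11) = 9; s(12) = 12; s(13) = 3; s(14) = 15; s(15) = 0; s(16) = 15; s(17) = 15; s(18) = 12; s(19) = 9; s(20) = 3; s(21) = 12; s(22) = 15; s(23) = 9; s(24) = 6; s(25) = 15.
Since (s(24), s(25)) = (s(0), s(1)) = (6, 15) (two consecutive terms determine the rest), the sequence is periodic with period 24.
(175 - 0) mod 24 = 7, so s(175) = s(7) = 9.

9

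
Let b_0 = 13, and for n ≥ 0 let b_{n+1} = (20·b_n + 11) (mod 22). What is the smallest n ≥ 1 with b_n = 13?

5

Listing terms: b_0 = 13,  b_1 = 7,  b_2 = 19,  b_3 = 17,  b_4 = 21,  b_5 = 13.
The sequence repeats with period 5.
The value 13 next appears (with n ≥ 1) at b_5.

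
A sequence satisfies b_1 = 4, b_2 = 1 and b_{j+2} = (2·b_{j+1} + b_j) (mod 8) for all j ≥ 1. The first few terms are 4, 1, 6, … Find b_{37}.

0

Computing terms: b_1 = 4; b_2 = 1; b_3 = 6; b_4 = 5; b_5 = 0; b_6 = 5; b_7 = 2; b_8 = 1; b_9 = 4; b_{10} = 1.
Since (b_9, b_{10}) = (b_1, b_2) = (4, 1) (two consecutive terms determine the rest), the sequence is periodic with period 8.
(37 - 1) mod 8 = 4, so b_{37} = b_5 = 0.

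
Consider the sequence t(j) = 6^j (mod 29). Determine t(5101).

t(1) = 6, t(2) = 7, t(3) = 13, t(4) = 20, t(5) = 4, t(6) = 24, t(7) = 28, t(8) = 23, t(9) = 22, t(10) = 16, t(11) = 9, t(12) = 25, t(13) = 5, t(14) = 1, t(15) = 6.
Since t(15) = t(1) = 6, the sequence is periodic with period 14.
So t(5101) = t(1 + ((5101-1) mod 14)) = t(5) = 4.

4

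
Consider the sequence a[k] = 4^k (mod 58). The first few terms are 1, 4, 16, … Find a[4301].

6

a[0] = 1,  a[1] = 4,  a[2] = 16,  a[3] = 6,  a[4] = 24,  a[5] = 38,  a[6] = 36,  a[7] = 28,  a[8] = 54,  a[9] = 42,  a[10] = 52,  a[11] = 34,  a[12] = 20,  a[13] = 22,  a[14] = 30,  a[15] = 4.
Since a[15] = a[1] = 4, the sequence is eventually periodic: after a pre-period of length 1 it cycles with period 14.
For k ≥ 1, a[k] depends only on (k - 1) mod 14. (4301 - 1) mod 14 = 2, so a[4301] = a[3] = 6.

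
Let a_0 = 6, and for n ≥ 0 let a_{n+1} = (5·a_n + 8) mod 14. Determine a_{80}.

2

We have a_0 = 6, a_1 = 10, a_2 = 2, a_3 = 4, a_4 = 0, a_5 = 8, a_6 = 6.
Since a_6 = a_0 = 6, the sequence is periodic with period 6.
(80 - 0) mod 6 = 2, so a_{80} = a_2 = 2.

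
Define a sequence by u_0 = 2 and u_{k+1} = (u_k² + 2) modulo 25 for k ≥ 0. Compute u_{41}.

Computing terms: u_0 = 2,  u_1 = 6,  u_2 = 13,  u_3 = 21,  u_4 = 18,  u_5 = 1,  u_6 = 3,  u_7 = 11,  u_8 = 23,  u_9 = 6.
Since u_9 = u_1 = 6, the sequence is eventually periodic: after a pre-period of length 1 it cycles with period 8.
For k ≥ 1, u_k depends only on (k - 1) mod 8. (41 - 1) mod 8 = 0, so u_{41} = u_1 = 6.

6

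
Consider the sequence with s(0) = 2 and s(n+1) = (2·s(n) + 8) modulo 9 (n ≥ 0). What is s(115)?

3

We have s(0) = 2,  s(1) = 3,  s(2) = 5,  s(3) = 0,  s(4) = 8,  s(5) = 6,  s(6) = 2.
The sequence repeats with period 6.
(115 - 0) mod 6 = 1, so s(115) = s(1) = 3.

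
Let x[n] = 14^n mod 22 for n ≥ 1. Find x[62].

x[1] = 14, x[2] = 20, x[3] = 16, x[4] = 4, x[5] = 12, x[6] = 14.
Since x[6] = x[1] = 14, the sequence is periodic with period 5.
So x[62] = x[1 + ((62-1) mod 5)] = x[2] = 20.

20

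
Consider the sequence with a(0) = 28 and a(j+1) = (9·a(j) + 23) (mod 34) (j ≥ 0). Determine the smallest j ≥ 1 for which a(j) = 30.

4

Listing terms: a(0) = 28,  a(1) = 3,  a(2) = 16,  a(3) = 31,  a(4) = 30,  a(5) = 21,  a(6) = 8,  a(7) = 27,  a(8) = 28.
Since a(8) = a(0) = 28, the sequence is periodic with period 8.
The value 30 first appears (with j ≥ 1) at a(4).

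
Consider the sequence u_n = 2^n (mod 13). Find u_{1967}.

Computing terms: u_0 = 1,  u_1 = 2,  u_2 = 4,  u_3 = 8,  u_4 = 3,  u_5 = 6,  u_6 = 12,  u_7 = 11,  u_8 = 9,  u_9 = 5,  u_{10} = 10,  u_{11} = 7,  u_{12} = 1.
Since u_{12} = u_0 = 1, the sequence is periodic with period 12.
So u_{1967} = u_{0 + ((1967-0) mod 12)} = u_{11} = 7.

7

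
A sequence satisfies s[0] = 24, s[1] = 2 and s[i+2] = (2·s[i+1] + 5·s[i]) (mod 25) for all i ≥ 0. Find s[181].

We have s[0] = 24, s[1] = 2, s[2] = 24, s[3] = 8, s[4] = 11, s[5] = 12, s[6] = 4, s[7] = 18, s[8] = 6, s[9] = 2, s[10] = 9, s[11] = 3, s[12] = 1, s[13] = 17, s[14] = 14, s[15] = 13, s[16] = 21, s[17] = 7, s[18] = 19, s[19] = 23, s[20] = 16, s[21] = 22, s[22] = 24, s[23] = 8.
Since (s[22], s[23]) = (s[2], s[3]) = (24, 8) (two consecutive terms determine the rest), the sequence is eventually periodic: after a pre-period of length 2 it cycles with period 20.
For i ≥ 2, s[i] depends only on (i - 2) mod 20. (181 - 2) mod 20 = 19, so s[181] = s[21] = 22.

22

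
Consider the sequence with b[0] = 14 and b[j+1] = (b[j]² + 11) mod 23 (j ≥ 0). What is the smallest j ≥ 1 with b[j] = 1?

We have b[0] = 14; b[1] = 0; b[2] = 11; b[3] = 17; b[4] = 1; b[5] = 12; b[6] = 17.
Since b[6] = b[3] = 17, the sequence is eventually periodic: after a pre-period of length 3 it cycles with period 3.
The value 1 first appears (with j ≥ 1) at b[4].

4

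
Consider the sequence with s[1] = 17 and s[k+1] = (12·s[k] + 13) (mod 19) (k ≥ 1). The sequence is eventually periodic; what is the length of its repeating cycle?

We have s[1] = 17, s[2] = 8, s[3] = 14, s[4] = 10, s[5] = 0, s[6] = 13, s[7] = 17.
The sequence repeats with period 6.

6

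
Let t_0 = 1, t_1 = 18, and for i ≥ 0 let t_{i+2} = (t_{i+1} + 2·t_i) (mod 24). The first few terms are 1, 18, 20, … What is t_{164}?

8

Listing terms: t_0 = 1, t_1 = 18, t_2 = 20, t_3 = 8, t_4 = 0, t_5 = 16, t_6 = 16, t_7 = 0, t_8 = 8, t_9 = 8, t_{10} = 0.
Since (t_9, t_{10}) = (t_3, t_4) = (8, 0) (two consecutive terms determine the rest), the sequence is eventually periodic: after a pre-period of length 3 it cycles with period 6.
For i ≥ 3, t_i depends only on (i - 3) mod 6. (164 - 3) mod 6 = 5, so t_{164} = t_8 = 8.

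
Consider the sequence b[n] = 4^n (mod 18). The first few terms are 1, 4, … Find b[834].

b[0] = 1; b[1] = 4; b[2] = 16; b[3] = 10; b[4] = 4.
Since b[4] = b[1] = 4, the sequence is eventually periodic: after a pre-period of length 1 it cycles with period 3.
For n ≥ 1, b[n] depends only on (n - 1) mod 3. (834 - 1) mod 3 = 2, so b[834] = b[3] = 10.

10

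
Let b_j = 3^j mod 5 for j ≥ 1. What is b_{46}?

Listing terms: b_1 = 3; b_2 = 4; b_3 = 2; b_4 = 1; b_5 = 3.
Since b_5 = b_1 = 3, the sequence is periodic with period 4.
(46 - 1) mod 4 = 1, so b_{46} = b_2 = 4.

4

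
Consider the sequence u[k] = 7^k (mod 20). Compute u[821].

7

Computing terms: u[0] = 1; u[1] = 7; u[2] = 9; u[3] = 3; u[4] = 1.
The sequence repeats with period 4.
So u[821] = u[0 + ((821-0) mod 4)] = u[1] = 7.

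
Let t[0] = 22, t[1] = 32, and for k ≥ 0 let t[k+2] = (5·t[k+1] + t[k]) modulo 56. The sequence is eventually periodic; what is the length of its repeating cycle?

Computing terms: t[0] = 22,  t[1] = 32,  t[2] = 14,  t[3] = 46,  t[4] = 20,  t[5] = 34,  t[6] = 22,  t[7] = 32.
The sequence repeats with period 6.

6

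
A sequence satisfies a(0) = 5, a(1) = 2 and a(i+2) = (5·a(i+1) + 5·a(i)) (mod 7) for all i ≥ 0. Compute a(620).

Listing terms: a(0) = 5, a(1) = 2, a(2) = 0, a(3) = 3, a(4) = 1, a(5) = 6, a(6) = 0, a(7) = 2, a(8) = 3, a(9) = 4, a(10) = 0, a(11) = 6, a(12) = 2, a(13) = 5, a(14) = 0, a(15) = 4, a(16) = 6, a(17) = 1, a(18) = 0, a(19) = 5, a(20) = 4, a(21) = 3, a(22) = 0, a(23) = 1, a(24) = 5, a(25) = 2.
Since (a(24), a(25)) = (a(0), a(1)) = (5, 2) (two consecutive terms determine the rest), the sequence is periodic with period 24.
(620 - 0) mod 24 = 20, so a(620) = a(20) = 4.

4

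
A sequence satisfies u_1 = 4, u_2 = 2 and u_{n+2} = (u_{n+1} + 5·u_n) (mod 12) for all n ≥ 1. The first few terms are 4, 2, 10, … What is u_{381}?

10

We have u_1 = 4, u_2 = 2, u_3 = 10, u_4 = 8, u_5 = 10, u_6 = 2, u_7 = 4, u_8 = 2.
The sequence repeats with period 6.
So u_{381} = u_{1 + ((381-1) mod 6)} = u_3 = 10.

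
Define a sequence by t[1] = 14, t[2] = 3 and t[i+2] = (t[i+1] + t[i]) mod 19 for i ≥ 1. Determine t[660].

Listing terms: t[1] = 14, t[2] = 3, t[3] = 17, t[4] = 1, t[5] = 18, t[6] = 0, t[7] = 18, t[8] = 18, t[9] = 17, t[10] = 16, t[11] = 14, t[12] = 11, t[13] = 6, t[14] = 17, t[15] = 4, t[16] = 2, t[17] = 6, t[18] = 8, t[19] = 14, t[20] = 3.
The sequence repeats with period 18.
So t[660] = t[1 + ((660-1) mod 18)] = t[12] = 11.

11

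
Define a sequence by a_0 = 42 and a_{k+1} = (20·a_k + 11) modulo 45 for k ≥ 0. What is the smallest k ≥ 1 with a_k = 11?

5

We have a_0 = 42; a_1 = 41; a_2 = 21; a_3 = 26; a_4 = 36; a_5 = 11; a_6 = 6; a_7 = 41.
Since a_7 = a_1 = 41, the sequence is eventually periodic: after a pre-period of length 1 it cycles with period 6.
The value 11 first appears (with k ≥ 1) at a_5.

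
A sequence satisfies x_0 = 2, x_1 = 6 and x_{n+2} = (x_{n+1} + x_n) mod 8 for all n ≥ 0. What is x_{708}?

Listing terms: x_0 = 2,  x_1 = 6,  x_2 = 0,  x_3 = 6,  x_4 = 6,  x_5 = 4,  x_6 = 2,  x_7 = 6.
Since (x_6, x_7) = (x_0, x_1) = (2, 6) (two consecutive terms determine the rest), the sequence is periodic with period 6.
(708 - 0) mod 6 = 0, so x_{708} = x_0 = 2.

2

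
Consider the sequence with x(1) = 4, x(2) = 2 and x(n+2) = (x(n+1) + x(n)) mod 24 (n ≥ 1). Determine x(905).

22

Listing terms: x(1) = 4; x(2) = 2; x(3) = 6; x(4) = 8; x(5) = 14; x(6) = 22; x(7) = 12; x(8) = 10; x(9) = 22; x(10) = 8; x(11) = 6; x(12) = 14; x(13) = 20; x(14) = 10; x(15) = 6; x(16) = 16; x(17) = 22; x(18) = 14; x(19) = 12; x(20) = 2; x(21) = 14; x(22) = 16; x(23) = 6; x(24) = 22; x(25) = 4; x(26) = 2.
The sequence repeats with period 24.
(905 - 1) mod 24 = 16, so x(905) = x(17) = 22.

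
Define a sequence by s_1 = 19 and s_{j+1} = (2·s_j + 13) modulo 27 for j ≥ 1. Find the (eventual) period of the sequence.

Listing terms: s_1 = 19, s_2 = 24, s_3 = 7, s_4 = 0, s_5 = 13, s_6 = 12, s_7 = 10, s_8 = 6, s_9 = 25, s_{10} = 9, s_{11} = 4, s_{12} = 21, s_{13} = 1, s_{14} = 15, s_{15} = 16, s_{16} = 18, s_{17} = 22, s_{18} = 3, s_{19} = 19.
The sequence repeats with period 18.

18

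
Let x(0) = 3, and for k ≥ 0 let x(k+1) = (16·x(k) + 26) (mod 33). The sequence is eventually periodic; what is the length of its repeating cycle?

We have x(0) = 3, x(1) = 8, x(2) = 22, x(3) = 15, x(4) = 2, x(5) = 25, x(6) = 30, x(7) = 11, x(8) = 4, x(9) = 24, x(10) = 14, x(11) = 19, x(12) = 0, x(13) = 26, x(14) = 13, x(15) = 3.
The sequence repeats with period 15.

15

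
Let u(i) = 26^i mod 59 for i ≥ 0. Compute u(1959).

u(0) = 1; u(1) = 26; u(2) = 27; u(3) = 53; u(4) = 21; u(5) = 15; u(6) = 36; u(7) = 51; u(8) = 28; u(9) = 20; u(10) = 48; u(11) = 9; u(12) = 57; u(13) = 7; u(14) = 5; u(15) = 12; u(16) = 17; u(17) = 29; u(18) = 46; u(19) = 16; u(20) = 3; u(21) = 19; u(22) = 22; u(23) = 41; u(24) = 4; u(25) = 45; u(26) = 49; u(27) = 35; u(28) = 25; u(29) = 1.
Since u(29) = u(0) = 1, the sequence is periodic with period 29.
(1959 - 0) mod 29 = 16, so u(1959) = u(16) = 17.

17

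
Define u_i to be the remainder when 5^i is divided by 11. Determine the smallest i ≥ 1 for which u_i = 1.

5

u_0 = 1, u_1 = 5, u_2 = 3, u_3 = 4, u_4 = 9, u_5 = 1.
Since u_5 = u_0 = 1, the sequence is periodic with period 5.
The value 1 next appears (with i ≥ 1) at u_5.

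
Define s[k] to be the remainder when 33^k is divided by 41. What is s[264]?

37

Listing terms: s[1] = 33, s[2] = 23, s[3] = 21, s[4] = 37, s[5] = 32, s[6] = 31, s[7] = 39, s[8] = 16, s[9] = 36, s[10] = 40, s[11] = 8, s[12] = 18, s[13] = 20, s[14] = 4, s[15] = 9, s[16] = 10, s[17] = 2, s[18] = 25, s[19] = 5, s[20] = 1, s[21] = 33.
The sequence repeats with period 20.
So s[264] = s[1 + ((264-1) mod 20)] = s[4] = 37.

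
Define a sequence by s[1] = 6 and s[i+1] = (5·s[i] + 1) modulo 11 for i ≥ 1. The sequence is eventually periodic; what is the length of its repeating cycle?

5

We have s[1] = 6; s[2] = 9; s[3] = 2; s[4] = 0; s[5] = 1; s[6] = 6.
Since s[6] = s[1] = 6, the sequence is periodic with period 5.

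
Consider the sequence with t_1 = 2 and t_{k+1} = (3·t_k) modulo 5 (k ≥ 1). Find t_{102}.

We have t_1 = 2, t_2 = 1, t_3 = 3, t_4 = 4, t_5 = 2.
Since t_5 = t_1 = 2, the sequence is periodic with period 4.
So t_{102} = t_{1 + ((102-1) mod 4)} = t_2 = 1.

1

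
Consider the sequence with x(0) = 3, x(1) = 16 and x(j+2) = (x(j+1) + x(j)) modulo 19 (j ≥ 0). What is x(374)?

We have x(0) = 3; x(1) = 16; x(2) = 0; x(3) = 16; x(4) = 16; x(5) = 13; x(6) = 10; x(7) = 4; x(8) = 14; x(9) = 18; x(10) = 13; x(11) = 12; x(12) = 6; x(13) = 18; x(14) = 5; x(15) = 4; x(16) = 9; x(17) = 13; x(18) = 3; x(19) = 16.
The sequence repeats with period 18.
(374 - 0) mod 18 = 14, so x(374) = x(14) = 5.

5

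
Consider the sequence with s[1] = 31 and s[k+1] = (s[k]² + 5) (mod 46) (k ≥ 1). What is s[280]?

Computing terms: s[1] = 31,  s[2] = 0,  s[3] = 5,  s[4] = 30,  s[5] = 31.
Since s[5] = s[1] = 31, the sequence is periodic with period 4.
So s[280] = s[1 + ((280-1) mod 4)] = s[4] = 30.

30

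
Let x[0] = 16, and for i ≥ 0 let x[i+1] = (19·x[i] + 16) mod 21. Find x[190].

x[0] = 16, x[1] = 5, x[2] = 6, x[3] = 4, x[4] = 8, x[5] = 0, x[6] = 16.
Since x[6] = x[0] = 16, the sequence is periodic with period 6.
So x[190] = x[0 + ((190-0) mod 6)] = x[4] = 8.

8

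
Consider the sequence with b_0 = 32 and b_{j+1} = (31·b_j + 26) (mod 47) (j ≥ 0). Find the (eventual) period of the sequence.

Listing terms: b_0 = 32,  b_1 = 31,  b_2 = 0,  b_3 = 26,  b_4 = 33,  b_5 = 15,  b_6 = 21,  b_7 = 19,  b_8 = 4,  b_9 = 9,  b_{10} = 23,  b_{11} = 34,  b_{12} = 46,  b_{13} = 42,  b_{14} = 12,  b_{15} = 22,  b_{16} = 3,  b_{17} = 25,  b_{18} = 2,  b_{19} = 41,  b_{20} = 28,  b_{21} = 1,  b_{22} = 10,  b_{23} = 7,  b_{24} = 8,  b_{25} = 39,  b_{26} = 13,  b_{27} = 6,  b_{28} = 24,  b_{29} = 18,  b_{30} = 20,  b_{31} = 35,  b_{32} = 30,  b_{33} = 16,  b_{34} = 5,  b_{35} = 40,  b_{36} = 44,  b_{37} = 27,  b_{38} = 17,  b_{39} = 36,  b_{40} = 14,  b_{41} = 37,  b_{42} = 45,  b_{43} = 11,  b_{44} = 38,  b_{45} = 29,  b_{46} = 32.
The sequence repeats with period 46.

46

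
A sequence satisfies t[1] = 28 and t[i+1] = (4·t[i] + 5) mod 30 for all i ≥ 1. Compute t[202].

Computing terms: t[1] = 28,  t[2] = 27,  t[3] = 23,  t[4] = 7,  t[5] = 3,  t[6] = 17,  t[7] = 13,  t[8] = 27.
Since t[8] = t[2] = 27, the sequence is eventually periodic: after a pre-period of length 1 it cycles with period 6.
For i ≥ 2, t[i] depends only on (i - 2) mod 6. (202 - 2) mod 6 = 2, so t[202] = t[4] = 7.

7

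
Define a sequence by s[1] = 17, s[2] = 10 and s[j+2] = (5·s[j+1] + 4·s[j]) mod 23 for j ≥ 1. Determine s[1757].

Listing terms: s[1] = 17; s[2] = 10; s[3] = 3; s[4] = 9; s[5] = 11; s[6] = 22; s[7] = 16; s[8] = 7; s[9] = 7; s[10] = 17; s[11] = 21; s[12] = 12; s[13] = 6; s[14] = 9; s[15] = 0; s[16] = 13; s[17] = 19; s[18] = 9; s[19] = 6; s[20] = 20; s[21] = 9; s[22] = 10; s[23] = 17; s[24] = 10.
The sequence repeats with period 22.
(1757 - 1) mod 22 = 18, so s[1757] = s[19] = 6.

6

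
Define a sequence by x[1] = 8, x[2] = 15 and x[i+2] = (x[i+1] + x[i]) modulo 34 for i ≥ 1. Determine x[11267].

x[1] = 8, x[2] = 15, x[3] = 23, x[4] = 4, x[5] = 27, x[6] = 31, x[7] = 24, x[8] = 21, x[9] = 11, x[10] = 32, x[11] = 9, x[12] = 7, x[13] = 16, x[14] = 23, x[15] = 5, x[16] = 28, x[17] = 33, x[18] = 27, x[19] = 26, x[20] = 19, x[21] = 11, x[22] = 30, x[23] = 7, x[24] = 3, x[25] = 10, x[26] = 13, x[27] = 23, x[28] = 2, x[29] = 25, x[30] = 27, x[31] = 18, x[32] = 11, x[33] = 29, x[34] = 6, x[35] = 1, x[36] = 7, x[37] = 8, x[38] = 15.
The sequence repeats with period 36.
So x[11267] = x[1 + ((11267-1) mod 36)] = x[35] = 1.

1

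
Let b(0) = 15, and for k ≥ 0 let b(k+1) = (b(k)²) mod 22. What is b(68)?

15

b(0) = 15,  b(1) = 5,  b(2) = 3,  b(3) = 9,  b(4) = 15.
The sequence repeats with period 4.
So b(68) = b(0 + ((68-0) mod 4)) = b(0) = 15.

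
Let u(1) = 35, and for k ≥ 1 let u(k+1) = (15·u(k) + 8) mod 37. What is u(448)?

Listing terms: u(1) = 35,  u(2) = 15,  u(3) = 11,  u(4) = 25,  u(5) = 13,  u(6) = 18,  u(7) = 19,  u(8) = 34,  u(9) = 0,  u(10) = 8,  u(11) = 17,  u(12) = 4,  u(13) = 31,  u(14) = 29,  u(15) = 36,  u(16) = 30,  u(17) = 14,  u(18) = 33,  u(19) = 22,  u(20) = 5,  u(21) = 9,  u(22) = 32,  u(23) = 7,  u(24) = 2,  u(25) = 1,  u(26) = 23,  u(27) = 20,  u(28) = 12,  u(29) = 3,  u(30) = 16,  u(31) = 26,  u(32) = 28,  u(33) = 21,  u(34) = 27,  u(35) = 6,  u(36) = 24,  u(37) = 35.
Since u(37) = u(1) = 35, the sequence is periodic with period 36.
So u(448) = u(1 + ((448-1) mod 36)) = u(16) = 30.

30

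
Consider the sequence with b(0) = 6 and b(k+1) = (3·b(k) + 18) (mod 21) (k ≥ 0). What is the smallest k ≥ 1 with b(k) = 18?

We have b(0) = 6,  b(1) = 15,  b(2) = 0,  b(3) = 18,  b(4) = 9,  b(5) = 3,  b(6) = 6.
Since b(6) = b(0) = 6, the sequence is periodic with period 6.
The value 18 first appears (with k ≥ 1) at b(3).

3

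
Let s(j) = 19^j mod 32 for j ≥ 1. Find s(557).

3

Computing terms: s(1) = 19,  s(2) = 9,  s(3) = 11,  s(4) = 17,  s(5) = 3,  s(6) = 25,  s(7) = 27,  s(8) = 1,  s(9) = 19.
The sequence repeats with period 8.
(557 - 1) mod 8 = 4, so s(557) = s(5) = 3.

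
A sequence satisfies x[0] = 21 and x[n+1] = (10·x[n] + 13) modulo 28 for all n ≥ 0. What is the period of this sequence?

6

We have x[0] = 21, x[1] = 27, x[2] = 3, x[3] = 15, x[4] = 23, x[5] = 19, x[6] = 7, x[7] = 27.
Since x[7] = x[1] = 27, the sequence is eventually periodic: after a pre-period of length 1 it cycles with period 6.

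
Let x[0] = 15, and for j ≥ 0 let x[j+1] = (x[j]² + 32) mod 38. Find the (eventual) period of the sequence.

5

Listing terms: x[0] = 15; x[1] = 29; x[2] = 37; x[3] = 33; x[4] = 19; x[5] = 13; x[6] = 11; x[7] = 1; x[8] = 33.
Since x[8] = x[3] = 33, the sequence is eventually periodic: after a pre-period of length 3 it cycles with period 5.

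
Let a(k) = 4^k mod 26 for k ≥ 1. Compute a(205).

4

We have a(1) = 4; a(2) = 16; a(3) = 12; a(4) = 22; a(5) = 10; a(6) = 14; a(7) = 4.
Since a(7) = a(1) = 4, the sequence is periodic with period 6.
(205 - 1) mod 6 = 0, so a(205) = a(1) = 4.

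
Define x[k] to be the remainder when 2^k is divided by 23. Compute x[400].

16

We have x[0] = 1,  x[1] = 2,  x[2] = 4,  x[3] = 8,  x[4] = 16,  x[5] = 9,  x[6] = 18,  x[7] = 13,  x[8] = 3,  x[9] = 6,  x[10] = 12,  x[11] = 1.
The sequence repeats with period 11.
So x[400] = x[0 + ((400-0) mod 11)] = x[4] = 16.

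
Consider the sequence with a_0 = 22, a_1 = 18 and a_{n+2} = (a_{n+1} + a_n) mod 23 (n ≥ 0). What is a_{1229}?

We have a_0 = 22, a_1 = 18, a_2 = 17, a_3 = 12, a_4 = 6, a_5 = 18, a_6 = 1, a_7 = 19, a_8 = 20, a_9 = 16, a_{10} = 13, a_{11} = 6, a_{12} = 19, a_{13} = 2, a_{14} = 21, a_{15} = 0, a_{16} = 21, a_{17} = 21, a_{18} = 19, a_{19} = 17, a_{20} = 13, a_{21} = 7, a_{22} = 20, a_{23} = 4, a_{24} = 1, a_{25} = 5, a_{26} = 6, a_{27} = 11, a_{28} = 17, a_{29} = 5, a_{30} = 22, a_{31} = 4, a_{32} = 3, a_{33} = 7, a_{34} = 10, a_{35} = 17, a_{36} = 4, a_{37} = 21, a_{38} = 2, a_{39} = 0, a_{40} = 2, a_{41} = 2, a_{42} = 4, a_{43} = 6, a_{44} = 10, a_{45} = 16, a_{46} = 3, a_{47} = 19, a_{48} = 22, a_{49} = 18.
Since (a_{48}, a_{49}) = (a_0, a_1) = (22, 18) (two consecutive terms determine the rest), the sequence is periodic with period 48.
(1229 - 0) mod 48 = 29, so a_{1229} = a_{29} = 5.

5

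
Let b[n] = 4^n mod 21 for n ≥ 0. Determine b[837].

Computing terms: b[0] = 1,  b[1] = 4,  b[2] = 16,  b[3] = 1.
The sequence repeats with period 3.
(837 - 0) mod 3 = 0, so b[837] = b[0] = 1.

1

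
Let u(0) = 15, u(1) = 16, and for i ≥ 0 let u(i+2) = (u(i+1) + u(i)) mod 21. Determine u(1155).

We have u(0) = 15,  u(1) = 16,  u(2) = 10,  u(3) = 5,  u(4) = 15,  u(5) = 20,  u(6) = 14,  u(7) = 13,  u(8) = 6,  u(9) = 19,  u(10) = 4,  u(11) = 2,  u(12) = 6,  u(13) = 8,  u(14) = 14,  u(15) = 1,  u(16) = 15,  u(17) = 16.
The sequence repeats with period 16.
(1155 - 0) mod 16 = 3, so u(1155) = u(3) = 5.

5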